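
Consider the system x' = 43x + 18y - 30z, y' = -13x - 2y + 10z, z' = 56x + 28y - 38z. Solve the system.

Coefficient matrix A = [[43, 18, -30], [-13, -2, 10], [56, 28, -38]].
det(A - λI) = 0 gives eigenvalues λ = -3, 4, 2.
For λ=-3: eigenvector (3,-1,4).
For λ=4: eigenvector (-2,1,-2).
For λ=2: eigenvector (-6,2,-7).
General solution: c_1e^(-3t)(3,-1,4) + c_2e^(4t)(-2,1,-2) + c_3e^(2t)(-6,2,-7).

x(t) = 3c_1e^(-3t) - 2c_2e^(4t) - 6c_3e^(2t), y(t) = -c_1e^(-3t) + c_2e^(4t) + 2c_3e^(2t), z(t) = 4c_1e^(-3t) - 2c_2e^(4t) - 7c_3e^(2t)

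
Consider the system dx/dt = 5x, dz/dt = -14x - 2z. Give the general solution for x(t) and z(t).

Coefficient matrix A = [[5, 0], [-14, -2]].
Characteristic polynomial det(A - λI) = λ^2 - 3λ - 10 = 0.
Eigenvalues λ = 5, -2.
For λ=5: (A-λI) row 2 is [-14, -7], so an eigenvector is (1, -2).
For λ=-2: (A-λI) row 1 is [7, 0], so an eigenvector is (0, 1).
General solution: C_1e^(5t)(1,-2) + C_2e^(-2t)(0,1).

x(t) = C_1e^(5t), z(t) = -2C_1e^(5t) + C_2e^(-2t)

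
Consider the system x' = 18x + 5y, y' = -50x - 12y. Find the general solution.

Coefficient matrix A = [[18, 5], [-50, -12]].
Characteristic polynomial det(A - λI) = λ^2 - 6λ + 34 = 0.
Eigenvalues λ = 3 ± 5i (complex conjugate pair).
For λ=3+5i: an eigenvector is (0,1) - i(1,-3) = (0 - i, 1 + 3i).
A real fundamental pair from Re and Im of e^((3+5i)t)v: X_1 = e^(3t)(cos(5t)·(0,1) + sin(5t)·(1,-3)), X_2 = e^(3t)(sin(5t)·(0,1) - cos(5t)·(1,-3)).
General solution: K_1X_1 + K_2X_2.

x(t) = K_1e^(3t)sin(5t) - K_2e^(3t)cos(5t), y(t) = -3K_1e^(3t)sin(5t) + K_1e^(3t)cos(5t) + K_2e^(3t)sin(5t) + 3K_2e^(3t)cos(5t)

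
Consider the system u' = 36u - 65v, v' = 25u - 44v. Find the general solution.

u(t) = -2C_1e^(-4t)sin(5t) + 3C_1e^(-4t)cos(5t) + 3C_2e^(-4t)sin(5t) + 2C_2e^(-4t)cos(5t), v(t) = -C_1e^(-4t)sin(5t) + 2C_1e^(-4t)cos(5t) + 2C_2e^(-4t)sin(5t) + C_2e^(-4t)cos(5t)

Coefficient matrix A = [[36, -65], [25, -44]].
Characteristic polynomial det(A - λI) = λ^2 + 8λ + 41 = 0.
Eigenvalues λ = -4 ± 5i (complex conjugate pair).
For λ=-4+5i: an eigenvector is (3,2) - i(-2,-1) = (3 + 2i, 2 + i).
A real fundamental pair from Re and Im of e^((-4+5i)t)v: X_1 = e^(-4t)(cos(5t)·(3,2) + sin(5t)·(-2,-1)), X_2 = e^(-4t)(sin(5t)·(3,2) - cos(5t)·(-2,-1)).
General solution: C_1X_1 + C_2X_2.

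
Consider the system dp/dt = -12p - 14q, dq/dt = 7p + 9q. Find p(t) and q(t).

p(t) = -c_1e^(2t) - 2c_2e^(-5t), q(t) = c_1e^(2t) + c_2e^(-5t)

Coefficient matrix A = [[-12, -14], [7, 9]].
Characteristic polynomial det(A - λI) = λ^2 + 3λ - 10 = 0.
Eigenvalues λ = 2, -5.
For λ=2: (A-λI) row 1 is [-14, -14], so an eigenvector is (-1, 1).
For λ=-5: (A-λI) row 1 is [-7, -14], so an eigenvector is (-2, 1).
General solution: c_1e^(2t)(-1,1) + c_2e^(-5t)(-2,1).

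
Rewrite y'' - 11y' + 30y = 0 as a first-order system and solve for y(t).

Let x_1 = y, x_2 = y'. Then x_1' = x_2 and x_2' = -30x_1 + 11x_2.
A = [[0,1],[-30,11]]; det(A-λI) = λ^2 - 11λ + 30.
Eigenvalues λ = 6, 5 with eigenvectors (1,6), (1,5).

y(t) = K_1e^(6t) + K_2e^(5t)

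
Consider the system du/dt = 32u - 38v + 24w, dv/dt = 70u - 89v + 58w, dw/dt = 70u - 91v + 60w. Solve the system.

u(t) = K_1e^(4t) + 2K_2e^(2t) + 2K_3e^(-3t), v(t) = 2K_1e^(4t) + 6K_2e^(2t) + 5K_3e^(-3t), w(t) = 2K_1e^(4t) + 7K_2e^(2t) + 5K_3e^(-3t)

Coefficient matrix A = [[32, -38, 24], [70, -89, 58], [70, -91, 60]].
det(A - λI) = 0 gives eigenvalues λ = 4, 2, -3.
For λ=4: eigenvector (1,2,2).
For λ=2: eigenvector (2,6,7).
For λ=-3: eigenvector (2,5,5).
General solution: K_1e^(4t)(1,2,2) + K_2e^(2t)(2,6,7) + K_3e^(-3t)(2,5,5).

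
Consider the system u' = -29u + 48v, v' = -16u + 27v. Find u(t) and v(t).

Coefficient matrix A = [[-29, 48], [-16, 27]].
Characteristic polynomial det(A - λI) = λ^2 + 2λ - 15 = 0.
Eigenvalues λ = 3, -5.
For λ=3: (A-λI) row 1 is [-32, 48], so an eigenvector is (-3, -2).
For λ=-5: (A-λI) row 1 is [-24, 48], so an eigenvector is (-2, -1).
General solution: C_1e^(3t)(-3,-2) + C_2e^(-5t)(-2,-1).

u(t) = -3C_1e^(3t) - 2C_2e^(-5t), v(t) = -2C_1e^(3t) - C_2e^(-5t)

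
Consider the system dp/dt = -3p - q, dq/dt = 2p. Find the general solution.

p(t) = -C_1e^(-t) + C_2e^(-2t), q(t) = 2C_1e^(-t) - C_2e^(-2t)

Coefficient matrix A = [[-3, -1], [2, 0]].
Characteristic polynomial det(A - λI) = λ^2 + 3λ + 2 = 0.
Eigenvalues λ = -1, -2.
For λ=-1: (A-λI) row 1 is [-2, -1], so an eigenvector is (-1, 2).
For λ=-2: (A-λI) row 1 is [-1, -1], so an eigenvector is (1, -1).
General solution: C_1e^(-t)(-1,2) + C_2e^(-2t)(1,-1).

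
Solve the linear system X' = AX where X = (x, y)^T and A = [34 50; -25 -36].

Coefficient matrix A = [[34, 50], [-25, -36]].
Characteristic polynomial det(A - λI) = λ^2 + 2λ + 26 = 0.
Eigenvalues λ = -1 ± 5i (complex conjugate pair).
For λ=-1+5i: an eigenvector is (-1,1) - i(3,-2) = (-1 - 3i, 1 + 2i).
A real fundamental pair from Re and Im of e^((-1+5i)t)v: X_1 = e^(-t)(cos(5t)·(-1,1) + sin(5t)·(3,-2)), X_2 = e^(-t)(sin(5t)·(-1,1) - cos(5t)·(3,-2)).
General solution: C_1X_1 + C_2X_2.

x(t) = 3C_1e^(-t)sin(5t) - C_1e^(-t)cos(5t) - C_2e^(-t)sin(5t) - 3C_2e^(-t)cos(5t), y(t) = -2C_1e^(-t)sin(5t) + C_1e^(-t)cos(5t) + C_2e^(-t)sin(5t) + 2C_2e^(-t)cos(5t)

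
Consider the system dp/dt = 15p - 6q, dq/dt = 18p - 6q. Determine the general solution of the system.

Coefficient matrix A = [[15, -6], [18, -6]].
Characteristic polynomial det(A - λI) = λ^2 - 9λ + 18 = 0.
Eigenvalues λ = 6, 3.
For λ=6: (A-λI) row 1 is [9, -6], so an eigenvector is (2, 3).
For λ=3: (A-λI) row 1 is [12, -6], so an eigenvector is (1, 2).
General solution: C_1e^(6t)(2,3) + C_2e^(3t)(1,2).

p(t) = 2C_1e^(6t) + C_2e^(3t), q(t) = 3C_1e^(6t) + 2C_2e^(3t)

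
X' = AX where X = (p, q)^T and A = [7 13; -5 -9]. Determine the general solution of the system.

p(t) = -3C_1e^(-t)sin(t) - 2C_1e^(-t)cos(t) - 2C_2e^(-t)sin(t) + 3C_2e^(-t)cos(t), q(t) = 2C_1e^(-t)sin(t) + C_1e^(-t)cos(t) + C_2e^(-t)sin(t) - 2C_2e^(-t)cos(t)

Coefficient matrix A = [[7, 13], [-5, -9]].
Characteristic polynomial det(A - λI) = λ^2 + 2λ + 2 = 0.
Eigenvalues λ = -1 ± i (complex conjugate pair).
For λ=-1+i: an eigenvector is (-2,1) - i(-3,2) = (-2 + 3i, 1 - 2i).
A real fundamental pair from Re and Im of e^((-1+i)t)v: X_1 = e^(-t)(cos(t)·(-2,1) + sin(t)·(-3,2)), X_2 = e^(-t)(sin(t)·(-2,1) - cos(t)·(-3,2)).
General solution: C_1X_1 + C_2X_2.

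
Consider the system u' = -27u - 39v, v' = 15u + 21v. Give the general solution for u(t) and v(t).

Coefficient matrix A = [[-27, -39], [15, 21]].
Characteristic polynomial det(A - λI) = λ^2 + 6λ + 18 = 0.
Eigenvalues λ = -3 ± 3i (complex conjugate pair).
For λ=-3+3i: an eigenvector is (2,-1) - i(-3,2) = (2 + 3i, -1 - 2i).
A real fundamental pair from Re and Im of e^((-3+3i)t)v: X_1 = e^(-3t)(cos(3t)·(2,-1) + sin(3t)·(-3,2)), X_2 = e^(-3t)(sin(3t)·(2,-1) - cos(3t)·(-3,2)).
General solution: c_1X_1 + c_2X_2.

u(t) = -3c_1e^(-3t)sin(3t) + 2c_1e^(-3t)cos(3t) + 2c_2e^(-3t)sin(3t) + 3c_2e^(-3t)cos(3t), v(t) = 2c_1e^(-3t)sin(3t) - c_1e^(-3t)cos(3t) - c_2e^(-3t)sin(3t) - 2c_2e^(-3t)cos(3t)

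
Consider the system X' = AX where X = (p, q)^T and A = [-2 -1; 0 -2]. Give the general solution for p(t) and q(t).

Coefficient matrix A = [[-2, -1], [0, -2]].
Characteristic polynomial det(A - λI) = λ^2 + 4λ + 4 = 0.
Single eigenvalue λ = -2 with algebraic multiplicity 2.
Eigenvector v = (1,0); generalized eigenvector w with (A-λI)w=v is (-1,-1).
General solution: e^(-2t)[c_1·v + c_2·(t·v + w)].

p(t) = c_1e^(-2t) + c_2te^(-2t) - c_2e^(-2t), q(t) = -c_2e^(-2t)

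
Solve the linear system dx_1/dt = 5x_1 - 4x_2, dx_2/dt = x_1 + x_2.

Coefficient matrix A = [[5, -4], [1, 1]].
Characteristic polynomial det(A - λI) = λ^2 - 6λ + 9 = 0.
Single eigenvalue λ = 3 with algebraic multiplicity 2.
Eigenvector v = (-2,-1); generalized eigenvector w with (A-λI)w=v is (3,2).
General solution: e^(3t)[C_1·v + C_2·(t·v + w)].

x_1(t) = -2C_1e^(3t) - 2C_2te^(3t) + 3C_2e^(3t), x_2(t) = -C_1e^(3t) - C_2te^(3t) + 2C_2e^(3t)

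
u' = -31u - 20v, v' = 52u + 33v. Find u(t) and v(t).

Coefficient matrix A = [[-31, -20], [52, 33]].
Characteristic polynomial det(A - λI) = λ^2 - 2λ + 17 = 0.
Eigenvalues λ = 1 ± 4i (complex conjugate pair).
For λ=1+4i: an eigenvector is (1,-2) - i(2,-3) = (1 - 2i, -2 + 3i).
A real fundamental pair from Re and Im of e^((1+4i)t)v: X_1 = e^(t)(cos(4t)·(1,-2) + sin(4t)·(2,-3)), X_2 = e^(t)(sin(4t)·(1,-2) - cos(4t)·(2,-3)).
General solution: c_1X_1 + c_2X_2.

u(t) = 2c_1e^(t)sin(4t) + c_1e^(t)cos(4t) + c_2e^(t)sin(4t) - 2c_2e^(t)cos(4t), v(t) = -3c_1e^(t)sin(4t) - 2c_1e^(t)cos(4t) - 2c_2e^(t)sin(4t) + 3c_2e^(t)cos(4t)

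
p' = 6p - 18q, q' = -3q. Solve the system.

p(t) = -K_1e^(6t) - 2K_2e^(-3t), q(t) = -K_2e^(-3t)

Coefficient matrix A = [[6, -18], [0, -3]].
Characteristic polynomial det(A - λI) = λ^2 - 3λ - 18 = 0.
Eigenvalues λ = 6, -3.
For λ=6: (A-λI) row 1 is [0, -18], so an eigenvector is (-1, 0).
For λ=-3: (A-λI) row 1 is [9, -18], so an eigenvector is (-2, -1).
General solution: K_1e^(6t)(-1,0) + K_2e^(-3t)(-2,-1).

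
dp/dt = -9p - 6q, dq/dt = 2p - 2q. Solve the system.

p(t) = 2c_1e^(-6t) - 3c_2e^(-5t), q(t) = -c_1e^(-6t) + 2c_2e^(-5t)

Coefficient matrix A = [[-9, -6], [2, -2]].
Characteristic polynomial det(A - λI) = λ^2 + 11λ + 30 = 0.
Eigenvalues λ = -6, -5.
For λ=-6: (A-λI) row 1 is [-3, -6], so an eigenvector is (2, -1).
For λ=-5: (A-λI) row 1 is [-4, -6], so an eigenvector is (-3, 2).
General solution: c_1e^(-6t)(2,-1) + c_2e^(-5t)(-3,2).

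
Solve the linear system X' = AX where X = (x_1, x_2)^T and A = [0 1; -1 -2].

Coefficient matrix A = [[0, 1], [-1, -2]].
Characteristic polynomial det(A - λI) = λ^2 + 2λ + 1 = 0.
Single eigenvalue λ = -1 with algebraic multiplicity 2.
Eigenvector v = (1,-1); generalized eigenvector w with (A-λI)w=v is (3,-2).
General solution: e^(-t)[C_1·v + C_2·(t·v + w)].

x_1(t) = C_1e^(-t) + C_2te^(-t) + 3C_2e^(-t), x_2(t) = -C_1e^(-t) - C_2te^(-t) - 2C_2e^(-t)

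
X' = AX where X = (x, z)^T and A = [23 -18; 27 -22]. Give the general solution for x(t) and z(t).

Coefficient matrix A = [[23, -18], [27, -22]].
Characteristic polynomial det(A - λI) = λ^2 - λ - 20 = 0.
Eigenvalues λ = -4, 5.
For λ=-4: (A-λI) row 1 is [27, -18], so an eigenvector is (-2, -3).
For λ=5: (A-λI) row 1 is [18, -18], so an eigenvector is (1, 1).
General solution: K_1e^(-4t)(-2,-3) + K_2e^(5t)(1,1).

x(t) = -2K_1e^(-4t) + K_2e^(5t), z(t) = -3K_1e^(-4t) + K_2e^(5t)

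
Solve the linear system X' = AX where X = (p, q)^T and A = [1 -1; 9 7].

p(t) = C_1e^(4t) + C_2te^(4t) - C_2e^(4t), q(t) = -3C_1e^(4t) - 3C_2te^(4t) + 2C_2e^(4t)

Coefficient matrix A = [[1, -1], [9, 7]].
Characteristic polynomial det(A - λI) = λ^2 - 8λ + 16 = 0.
Single eigenvalue λ = 4 with algebraic multiplicity 2.
Eigenvector v = (1,-3); generalized eigenvector w with (A-λI)w=v is (-1,2).
General solution: e^(4t)[C_1·v + C_2·(t·v + w)].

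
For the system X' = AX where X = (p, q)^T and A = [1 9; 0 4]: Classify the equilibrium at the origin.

A = [[1,9],[0,4]]; det(A-λI) = λ^2 - 5λ + 4.
λ = 4, 1: both positive.

unstable node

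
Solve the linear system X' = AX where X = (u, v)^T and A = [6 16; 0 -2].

u(t) = -C_1e^(6t) + 2C_2e^(-2t), v(t) = -C_2e^(-2t)

Coefficient matrix A = [[6, 16], [0, -2]].
Characteristic polynomial det(A - λI) = λ^2 - 4λ - 12 = 0.
Eigenvalues λ = 6, -2.
For λ=6: (A-λI) row 1 is [0, 16], so an eigenvector is (-1, 0).
For λ=-2: (A-λI) row 1 is [8, 16], so an eigenvector is (2, -1).
General solution: C_1e^(6t)(-1,0) + C_2e^(-2t)(2,-1).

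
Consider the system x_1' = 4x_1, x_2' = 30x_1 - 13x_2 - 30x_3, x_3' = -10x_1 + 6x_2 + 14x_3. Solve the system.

Coefficient matrix A = [[4, 0, 0], [30, -13, -30], [-10, 6, 14]].
det(A - λI) = 0 gives eigenvalues λ = -1, 2, 4.
For λ=-1: eigenvector (0,5,-2).
For λ=2: eigenvector (0,2,-1).
For λ=4: eigenvector (1,0,1).
General solution: C_1e^(-t)(0,5,-2) + C_2e^(2t)(0,2,-1) + C_3e^(4t)(1,0,1).

x_1(t) = C_3e^(4t), x_2(t) = 5C_1e^(-t) + 2C_2e^(2t), x_3(t) = -2C_1e^(-t) - C_2e^(2t) + C_3e^(4t)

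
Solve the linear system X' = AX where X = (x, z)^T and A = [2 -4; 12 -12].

x(t) = -c_1e^(-6t) + 2c_2e^(-4t), z(t) = -2c_1e^(-6t) + 3c_2e^(-4t)

Coefficient matrix A = [[2, -4], [12, -12]].
Characteristic polynomial det(A - λI) = λ^2 + 10λ + 24 = 0.
Eigenvalues λ = -6, -4.
For λ=-6: (A-λI) row 1 is [8, -4], so an eigenvector is (-1, -2).
For λ=-4: (A-λI) row 1 is [6, -4], so an eigenvector is (2, 3).
General solution: c_1e^(-6t)(-1,-2) + c_2e^(-4t)(2,3).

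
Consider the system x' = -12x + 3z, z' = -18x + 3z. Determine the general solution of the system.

Coefficient matrix A = [[-12, 3], [-18, 3]].
Characteristic polynomial det(A - λI) = λ^2 + 9λ + 18 = 0.
Eigenvalues λ = -6, -3.
For λ=-6: (A-λI) row 1 is [-6, 3], so an eigenvector is (-1, -2).
For λ=-3: (A-λI) row 1 is [-9, 3], so an eigenvector is (1, 3).
General solution: C_1e^(-6t)(-1,-2) + C_2e^(-3t)(1,3).

x(t) = -C_1e^(-6t) + C_2e^(-3t), z(t) = -2C_1e^(-6t) + 3C_2e^(-3t)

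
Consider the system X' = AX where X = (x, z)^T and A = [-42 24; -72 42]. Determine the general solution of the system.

Coefficient matrix A = [[-42, 24], [-72, 42]].
Characteristic polynomial det(A - λI) = λ^2 - 36 = 0.
Eigenvalues λ = 6, -6.
For λ=6: (A-λI) row 1 is [-48, 24], so an eigenvector is (-1, -2).
For λ=-6: (A-λI) row 1 is [-36, 24], so an eigenvector is (-2, -3).
General solution: C_1e^(6t)(-1,-2) + C_2e^(-6t)(-2,-3).

x(t) = -C_1e^(6t) - 2C_2e^(-6t), z(t) = -2C_1e^(6t) - 3C_2e^(-6t)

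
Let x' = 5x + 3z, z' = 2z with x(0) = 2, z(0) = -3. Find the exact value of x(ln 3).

A = [[5,3],[0,2]]; eigenvalues λ = 5, 2.
Eigenvectors: (1,0) for λ=5, (1,-1) for λ=2.
From the initial condition, c_1 = -1, c_2 = 3.
x(ln 3) = (-1)(3^5)(1) + (3)(3^2)(1) = -216.

-216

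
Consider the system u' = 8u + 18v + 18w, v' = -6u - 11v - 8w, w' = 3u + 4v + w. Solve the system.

u(t) = 3c_2e^(2t) - 2c_3e^(-t), v(t) = c_1e^(-3t) - 2c_2e^(2t) + 2c_3e^(-t), w(t) = -c_1e^(-3t) + c_2e^(2t) - c_3e^(-t)

Coefficient matrix A = [[8, 18, 18], [-6, -11, -8], [3, 4, 1]].
det(A - λI) = 0 gives eigenvalues λ = -3, 2, -1.
For λ=-3: eigenvector (0,1,-1).
For λ=2: eigenvector (3,-2,1).
For λ=-1: eigenvector (-2,2,-1).
General solution: c_1e^(-3t)(0,1,-1) + c_2e^(2t)(3,-2,1) + c_3e^(-t)(-2,2,-1).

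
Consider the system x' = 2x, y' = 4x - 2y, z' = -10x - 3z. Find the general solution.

x(t) = K_3e^(2t), y(t) = K_2e^(-2t) + K_3e^(2t), z(t) = -K_1e^(-3t) - 2K_3e^(2t)

Coefficient matrix A = [[2, 0, 0], [4, -2, 0], [-10, 0, -3]].
det(A - λI) = 0 gives eigenvalues λ = -3, -2, 2.
For λ=-3: eigenvector (0,0,-1).
For λ=-2: eigenvector (0,1,0).
For λ=2: eigenvector (1,1,-2).
General solution: K_1e^(-3t)(0,0,-1) + K_2e^(-2t)(0,1,0) + K_3e^(2t)(1,1,-2).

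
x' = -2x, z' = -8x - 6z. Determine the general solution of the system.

x(t) = C_1e^(-2t), z(t) = -2C_1e^(-2t) + C_2e^(-6t)

Coefficient matrix A = [[-2, 0], [-8, -6]].
Characteristic polynomial det(A - λI) = λ^2 + 8λ + 12 = 0.
Eigenvalues λ = -2, -6.
For λ=-2: (A-λI) row 2 is [-8, -4], so an eigenvector is (1, -2).
For λ=-6: (A-λI) row 1 is [4, 0], so an eigenvector is (0, 1).
General solution: C_1e^(-2t)(1,-2) + C_2e^(-6t)(0,1).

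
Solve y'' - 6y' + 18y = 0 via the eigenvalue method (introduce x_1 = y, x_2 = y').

Let x_1 = y, x_2 = y'. Then x_1' = x_2 and x_2' = -18x_1 + 6x_2.
A = [[0,1],[-18,6]]; det(A-λI) = λ^2 - 6λ + 18.
Eigenvalues λ = 3 ± 3i.

y(t) = C_1e^(3t)cos(3t) + C_2e^(3t)sin(3t)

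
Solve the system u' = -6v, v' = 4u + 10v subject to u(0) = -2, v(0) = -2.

u(t) = 10e^(6t) - 12e^(4t), v(t) = -10e^(6t) + 8e^(4t)

Coefficient matrix A = [[0, -6], [4, 10]].
Characteristic polynomial det(A - λI) = λ^2 - 10λ + 24 = 0.
Eigenvalues λ = 6, 4.
For λ=6: (A-λI) row 1 is [-6, -6], so an eigenvector is (1, -1).
For λ=4: (A-λI) row 1 is [-4, -6], so an eigenvector is (3, -2).
General solution: K_1e^(6t)(1,-1) + K_2e^(4t)(3,-2).
Applying u(0)=-2, v(0)=-2 gives K_1=10, K_2=-4.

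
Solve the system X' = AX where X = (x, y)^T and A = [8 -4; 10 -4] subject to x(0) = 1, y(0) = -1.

Coefficient matrix A = [[8, -4], [10, -4]].
Characteristic polynomial det(A - λI) = λ^2 - 4λ + 8 = 0.
Eigenvalues λ = 2 ± 2i (complex conjugate pair).
For λ=2+2i: an eigenvector is (1,2) - i(-1,-1) = (1 + i, 2 + i).
A real fundamental pair from Re and Im of e^((2+2i)t)v: X_1 = e^(2t)(cos(2t)·(1,2) + sin(2t)·(-1,-1)), X_2 = e^(2t)(sin(2t)·(1,2) - cos(2t)·(-1,-1)).
General solution: C_1X_1 + C_2X_2.
Applying x(0)=1, y(0)=-1 gives C_1=-2, C_2=3.

x(t) = 5e^(2t)sin(2t) + e^(2t)cos(2t), y(t) = 8e^(2t)sin(2t) - e^(2t)cos(2t)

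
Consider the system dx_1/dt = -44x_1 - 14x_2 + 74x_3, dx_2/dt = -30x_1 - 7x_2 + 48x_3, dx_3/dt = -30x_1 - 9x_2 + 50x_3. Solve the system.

x_1(t) = 3c_1e^(-4t) + 4c_2e^(t) - c_3e^(2t), x_2(t) = 2c_1e^(-4t) + 3c_2e^(t) - 2c_3e^(2t), x_3(t) = 2c_1e^(-4t) + 3c_2e^(t) - c_3e^(2t)

Coefficient matrix A = [[-44, -14, 74], [-30, -7, 48], [-30, -9, 50]].
det(A - λI) = 0 gives eigenvalues λ = -4, 1, 2.
For λ=-4: eigenvector (3,2,2).
For λ=1: eigenvector (4,3,3).
For λ=2: eigenvector (-1,-2,-1).
General solution: c_1e^(-4t)(3,2,2) + c_2e^(t)(4,3,3) + c_3e^(2t)(-1,-2,-1).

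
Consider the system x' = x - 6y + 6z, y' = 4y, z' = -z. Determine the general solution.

x(t) = K_1e^(t) - 3K_2e^(-t) - 2K_3e^(4t), y(t) = K_3e^(4t), z(t) = K_2e^(-t)

Coefficient matrix A = [[1, -6, 6], [0, 4, 0], [0, 0, -1]].
det(A - λI) = 0 gives eigenvalues λ = 1, -1, 4.
For λ=1: eigenvector (1,0,0).
For λ=-1: eigenvector (-3,0,1).
For λ=4: eigenvector (-2,1,0).
General solution: K_1e^(t)(1,0,0) + K_2e^(-t)(-3,0,1) + K_3e^(4t)(-2,1,0).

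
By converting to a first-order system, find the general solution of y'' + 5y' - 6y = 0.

Let x_1 = y, x_2 = y'. Then x_1' = x_2 and x_2' = 6x_1 - 5x_2.
A = [[0,1],[6,-5]]; det(A-λI) = λ^2 + 5λ - 6.
Eigenvalues λ = -6, 1 with eigenvectors (1,-6), (1,1).

y(t) = K_1e^(-6t) + K_2e^(t)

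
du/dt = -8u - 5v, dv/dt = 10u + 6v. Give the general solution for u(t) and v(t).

Coefficient matrix A = [[-8, -5], [10, 6]].
Characteristic polynomial det(A - λI) = λ^2 + 2λ + 2 = 0.
Eigenvalues λ = -1 ± i (complex conjugate pair).
For λ=-1+i: an eigenvector is (-1,1) - i(2,-3) = (-1 - 2i, 1 + 3i).
A real fundamental pair from Re and Im of e^((-1+i)t)v: X_1 = e^(-t)(cos(t)·(-1,1) + sin(t)·(2,-3)), X_2 = e^(-t)(sin(t)·(-1,1) - cos(t)·(2,-3)).
General solution: C_1X_1 + C_2X_2.

u(t) = 2C_1e^(-t)sin(t) - C_1e^(-t)cos(t) - C_2e^(-t)sin(t) - 2C_2e^(-t)cos(t), v(t) = -3C_1e^(-t)sin(t) + C_1e^(-t)cos(t) + C_2e^(-t)sin(t) + 3C_2e^(-t)cos(t)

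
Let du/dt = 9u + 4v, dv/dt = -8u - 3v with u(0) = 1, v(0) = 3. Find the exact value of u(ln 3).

A = [[9,4],[-8,-3]]; eigenvalues λ = 5, 1.
Eigenvectors: (1,-1) for λ=5, (1,-2) for λ=1.
From the initial condition, c_1 = 5, c_2 = -4.
u(ln 3) = (5)(3^5)(1) + (-4)(3^1)(1) = 1203.

1203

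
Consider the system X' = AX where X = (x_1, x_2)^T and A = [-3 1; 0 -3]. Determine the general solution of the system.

Coefficient matrix A = [[-3, 1], [0, -3]].
Characteristic polynomial det(A - λI) = λ^2 + 6λ + 9 = 0.
Single eigenvalue λ = -3 with algebraic multiplicity 2.
Eigenvector v = (1,0); generalized eigenvector w with (A-λI)w=v is (3,1).
General solution: e^(-3t)[C_1·v + C_2·(t·v + w)].

x_1(t) = C_1e^(-3t) + C_2te^(-3t) + 3C_2e^(-3t), x_2(t) = C_2e^(-3t)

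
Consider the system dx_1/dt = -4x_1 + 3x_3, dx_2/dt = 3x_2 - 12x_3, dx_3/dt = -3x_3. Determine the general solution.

Coefficient matrix A = [[-4, 0, 3], [0, 3, -12], [0, 0, -3]].
det(A - λI) = 0 gives eigenvalues λ = 3, -4, -3.
For λ=3: eigenvector (0,1,0).
For λ=-4: eigenvector (1,0,0).
For λ=-3: eigenvector (3,2,1).
General solution: C_1e^(3t)(0,1,0) + C_2e^(-4t)(1,0,0) + C_3e^(-3t)(3,2,1).

x_1(t) = C_2e^(-4t) + 3C_3e^(-3t), x_2(t) = C_1e^(3t) + 2C_3e^(-3t), x_3(t) = C_3e^(-3t)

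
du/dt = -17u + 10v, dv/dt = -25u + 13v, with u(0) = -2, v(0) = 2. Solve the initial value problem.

u(t) = 10e^(-2t)sin(5t) - 2e^(-2t)cos(5t), v(t) = 16e^(-2t)sin(5t) + 2e^(-2t)cos(5t)

Coefficient matrix A = [[-17, 10], [-25, 13]].
Characteristic polynomial det(A - λI) = λ^2 + 4λ + 29 = 0.
Eigenvalues λ = -2 ± 5i (complex conjugate pair).
For λ=-2+5i: an eigenvector is (1,1) - i(-1,-2) = (1 + i, 1 + 2i).
A real fundamental pair from Re and Im of e^((-2+5i)t)v: X_1 = e^(-2t)(cos(5t)·(1,1) + sin(5t)·(-1,-2)), X_2 = e^(-2t)(sin(5t)·(1,1) - cos(5t)·(-1,-2)).
General solution: K_1X_1 + K_2X_2.
Applying u(0)=-2, v(0)=2 gives K_1=-6, K_2=4.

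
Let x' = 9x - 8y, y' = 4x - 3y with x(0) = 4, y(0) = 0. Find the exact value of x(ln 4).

A = [[9,-8],[4,-3]]; eigenvalues λ = 1, 5.
Eigenvectors: (1,1) for λ=1, (-2,-1) for λ=5.
From the initial condition, c_1 = -4, c_2 = -4.
x(ln 4) = (-4)(4^1)(1) + (-4)(4^5)(-2) = 8176.

8176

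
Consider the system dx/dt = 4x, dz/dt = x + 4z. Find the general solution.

x(t) = K_2e^(4t), z(t) = K_1e^(4t) + K_2te^(4t) - 3K_2e^(4t)

Coefficient matrix A = [[4, 0], [1, 4]].
Characteristic polynomial det(A - λI) = λ^2 - 8λ + 16 = 0.
Single eigenvalue λ = 4 with algebraic multiplicity 2.
Eigenvector v = (0,1); generalized eigenvector w with (A-λI)w=v is (1,-3).
General solution: e^(4t)[K_1·v + K_2·(t·v + w)].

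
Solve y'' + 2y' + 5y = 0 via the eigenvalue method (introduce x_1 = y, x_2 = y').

y(t) = C_1e^(-t)cos(2t) + C_2e^(-t)sin(2t)

Let x_1 = y, x_2 = y'. Then x_1' = x_2 and x_2' = -5x_1 - 2x_2.
A = [[0,1],[-5,-2]]; det(A-λI) = λ^2 + 2λ + 5.
Eigenvalues λ = -1 ± 2i.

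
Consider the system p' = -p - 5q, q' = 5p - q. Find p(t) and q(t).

Coefficient matrix A = [[-1, -5], [5, -1]].
Characteristic polynomial det(A - λI) = λ^2 + 2λ + 26 = 0.
Eigenvalues λ = -1 ± 5i (complex conjugate pair).
For λ=-1+5i: an eigenvector is (0,1) - i(-1,0) = (0 + i, 1).
A real fundamental pair from Re and Im of e^((-1+5i)t)v: X_1 = e^(-t)(cos(5t)·(0,1) + sin(5t)·(-1,0)), X_2 = e^(-t)(sin(5t)·(0,1) - cos(5t)·(-1,0)).
General solution: C_1X_1 + C_2X_2.

p(t) = -C_1e^(-t)sin(5t) + C_2e^(-t)cos(5t), q(t) = C_1e^(-t)cos(5t) + C_2e^(-t)sin(5t)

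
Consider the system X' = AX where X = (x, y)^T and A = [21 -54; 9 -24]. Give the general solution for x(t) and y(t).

x(t) = -3C_1e^(3t) + 2C_2e^(-6t), y(t) = -C_1e^(3t) + C_2e^(-6t)

Coefficient matrix A = [[21, -54], [9, -24]].
Characteristic polynomial det(A - λI) = λ^2 + 3λ - 18 = 0.
Eigenvalues λ = 3, -6.
For λ=3: (A-λI) row 1 is [18, -54], so an eigenvector is (-3, -1).
For λ=-6: (A-λI) row 1 is [27, -54], so an eigenvector is (2, 1).
General solution: C_1e^(3t)(-3,-1) + C_2e^(-6t)(2,1).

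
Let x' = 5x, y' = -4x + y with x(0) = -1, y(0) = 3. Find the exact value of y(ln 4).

1032

A = [[5,0],[-4,1]]; eigenvalues λ = 1, 5.
Eigenvectors: (0,1) for λ=1, (-1,1) for λ=5.
From the initial condition, c_1 = 2, c_2 = 1.
y(ln 4) = (2)(4^1)(1) + (1)(4^5)(1) = 1032.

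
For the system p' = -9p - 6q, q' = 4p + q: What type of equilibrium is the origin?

A = [[-9,-6],[4,1]]; det(A-λI) = λ^2 + 8λ + 15.
λ = -5, -3: both negative.

stable node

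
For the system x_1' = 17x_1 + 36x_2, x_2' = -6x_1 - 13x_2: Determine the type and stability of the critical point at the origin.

A = [[17,36],[-6,-13]]; det(A-λI) = λ^2 - 4λ - 5.
λ = -1, 5: opposite signs.

saddle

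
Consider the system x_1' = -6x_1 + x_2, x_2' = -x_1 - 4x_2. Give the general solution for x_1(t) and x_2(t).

Coefficient matrix A = [[-6, 1], [-1, -4]].
Characteristic polynomial det(A - λI) = λ^2 + 10λ + 25 = 0.
Single eigenvalue λ = -5 with algebraic multiplicity 2.
Eigenvector v = (1,1); generalized eigenvector w with (A-λI)w=v is (-1,0).
General solution: e^(-5t)[c_1·v + c_2·(t·v + w)].

x_1(t) = c_1e^(-5t) + c_2te^(-5t) - c_2e^(-5t), x_2(t) = c_1e^(-5t) + c_2te^(-5t)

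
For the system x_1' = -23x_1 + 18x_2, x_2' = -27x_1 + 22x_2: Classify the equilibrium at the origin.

saddle

A = [[-23,18],[-27,22]]; det(A-λI) = λ^2 + λ - 20.
λ = 4, -5: opposite signs.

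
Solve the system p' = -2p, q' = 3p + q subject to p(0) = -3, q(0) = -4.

p(t) = -3e^(-2t), q(t) = -7e^(t) + 3e^(-2t)

Coefficient matrix A = [[-2, 0], [3, 1]].
Characteristic polynomial det(A - λI) = λ^2 + λ - 2 = 0.
Eigenvalues λ = -2, 1.
For λ=-2: (A-λI) row 2 is [3, 3], so an eigenvector is (1, -1).
For λ=1: (A-λI) row 1 is [-3, 0], so an eigenvector is (0, -1).
General solution: C_1e^(-2t)(1,-1) + C_2e^(t)(0,-1).
Applying p(0)=-3, q(0)=-4 gives C_1=-3, C_2=7.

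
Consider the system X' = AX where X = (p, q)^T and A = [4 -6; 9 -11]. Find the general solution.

Coefficient matrix A = [[4, -6], [9, -11]].
Characteristic polynomial det(A - λI) = λ^2 + 7λ + 10 = 0.
Eigenvalues λ = -5, -2.
For λ=-5: (A-λI) row 1 is [9, -6], so an eigenvector is (-2, -3).
For λ=-2: (A-λI) row 1 is [6, -6], so an eigenvector is (1, 1).
General solution: c_1e^(-5t)(-2,-3) + c_2e^(-2t)(1,1).

p(t) = -2c_1e^(-5t) + c_2e^(-2t), q(t) = -3c_1e^(-5t) + c_2e^(-2t)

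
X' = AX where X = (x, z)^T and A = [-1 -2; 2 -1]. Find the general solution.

x(t) = -C_1e^(-t)sin(2t) + C_2e^(-t)cos(2t), z(t) = C_1e^(-t)cos(2t) + C_2e^(-t)sin(2t)

Coefficient matrix A = [[-1, -2], [2, -1]].
Characteristic polynomial det(A - λI) = λ^2 + 2λ + 5 = 0.
Eigenvalues λ = -1 ± 2i (complex conjugate pair).
For λ=-1+2i: an eigenvector is (0,1) - i(-1,0) = (0 + i, 1).
A real fundamental pair from Re and Im of e^((-1+2i)t)v: X_1 = e^(-t)(cos(2t)·(0,1) + sin(2t)·(-1,0)), X_2 = e^(-t)(sin(2t)·(0,1) - cos(2t)·(-1,0)).
General solution: C_1X_1 + C_2X_2.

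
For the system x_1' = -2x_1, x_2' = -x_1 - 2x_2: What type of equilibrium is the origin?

A = [[-2,0],[-1,-2]]; det(A-λI) = λ^2 + 4λ + 4.
repeated λ = -2 with a single eigenvector.

stable improper node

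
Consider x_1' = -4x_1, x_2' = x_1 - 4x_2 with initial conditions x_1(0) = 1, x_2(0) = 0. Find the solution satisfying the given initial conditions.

Coefficient matrix A = [[-4, 0], [1, -4]].
Characteristic polynomial det(A - λI) = λ^2 + 8λ + 16 = 0.
Single eigenvalue λ = -4 with algebraic multiplicity 2.
Eigenvector v = (0,-1); generalized eigenvector w with (A-λI)w=v is (-1,3).
General solution: e^(-4t)[K_1·v + K_2·(t·v + w)].
Applying x_1(0)=1, x_2(0)=0 gives K_1=-3, K_2=-1.

x_1(t) = e^(-4t), x_2(t) = te^(-4t)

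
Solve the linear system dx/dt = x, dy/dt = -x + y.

Coefficient matrix A = [[1, 0], [-1, 1]].
Characteristic polynomial det(A - λI) = λ^2 - 2λ + 1 = 0.
Single eigenvalue λ = 1 with algebraic multiplicity 2.
Eigenvector v = (0,1); generalized eigenvector w with (A-λI)w=v is (-1,1).
General solution: e^(t)[C_1·v + C_2·(t·v + w)].

x(t) = -C_2e^(t), y(t) = C_1e^(t) + C_2te^(t) + C_2e^(t)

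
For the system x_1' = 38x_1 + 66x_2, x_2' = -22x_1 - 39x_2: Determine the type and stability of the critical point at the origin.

A = [[38,66],[-22,-39]]; det(A-λI) = λ^2 + λ - 30.
λ = 5, -6: opposite signs.

saddle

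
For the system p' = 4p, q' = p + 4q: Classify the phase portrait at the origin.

A = [[4,0],[1,4]]; det(A-λI) = λ^2 - 8λ + 16.
repeated λ = 4 with a single eigenvector.

unstable improper node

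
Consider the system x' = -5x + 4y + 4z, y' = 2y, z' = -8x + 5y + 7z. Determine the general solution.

Coefficient matrix A = [[-5, 4, 4], [0, 2, 0], [-8, 5, 7]].
det(A - λI) = 0 gives eigenvalues λ = 2, 3, -1.
For λ=2: eigenvector (0,1,-1).
For λ=3: eigenvector (-1,0,-2).
For λ=-1: eigenvector (1,0,1).
General solution: c_1e^(2t)(0,1,-1) + c_2e^(3t)(-1,0,-2) + c_3e^(-t)(1,0,1).

x(t) = -c_2e^(3t) + c_3e^(-t), y(t) = c_1e^(2t), z(t) = -c_1e^(2t) - 2c_2e^(3t) + c_3e^(-t)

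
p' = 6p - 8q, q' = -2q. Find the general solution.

Coefficient matrix A = [[6, -8], [0, -2]].
Characteristic polynomial det(A - λI) = λ^2 - 4λ - 12 = 0.
Eigenvalues λ = -2, 6.
For λ=-2: (A-λI) row 1 is [8, -8], so an eigenvector is (1, 1).
For λ=6: (A-λI) row 1 is [0, -8], so an eigenvector is (-1, 0).
General solution: K_1e^(-2t)(1,1) + K_2e^(6t)(-1,0).

p(t) = K_1e^(-2t) - K_2e^(6t), q(t) = K_1e^(-2t)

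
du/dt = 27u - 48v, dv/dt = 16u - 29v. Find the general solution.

Coefficient matrix A = [[27, -48], [16, -29]].
Characteristic polynomial det(A - λI) = λ^2 + 2λ - 15 = 0.
Eigenvalues λ = 3, -5.
For λ=3: (A-λI) row 1 is [24, -48], so an eigenvector is (-2, -1).
For λ=-5: (A-λI) row 1 is [32, -48], so an eigenvector is (3, 2).
General solution: c_1e^(3t)(-2,-1) + c_2e^(-5t)(3,2).

u(t) = -2c_1e^(3t) + 3c_2e^(-5t), v(t) = -c_1e^(3t) + 2c_2e^(-5t)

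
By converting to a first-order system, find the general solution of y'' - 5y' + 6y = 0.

Let x_1 = y, x_2 = y'. Then x_1' = x_2 and x_2' = -6x_1 + 5x_2.
A = [[0,1],[-6,5]]; det(A-λI) = λ^2 - 5λ + 6.
Eigenvalues λ = 3, 2 with eigenvectors (1,3), (1,2).

y(t) = K_1e^(3t) + K_2e^(2t)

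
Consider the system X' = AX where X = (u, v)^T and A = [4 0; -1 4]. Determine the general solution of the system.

Coefficient matrix A = [[4, 0], [-1, 4]].
Characteristic polynomial det(A - λI) = λ^2 - 8λ + 16 = 0.
Single eigenvalue λ = 4 with algebraic multiplicity 2.
Eigenvector v = (0,-1); generalized eigenvector w with (A-λI)w=v is (1,-3).
General solution: e^(4t)[C_1·v + C_2·(t·v + w)].

u(t) = C_2e^(4t), v(t) = -C_1e^(4t) - C_2te^(4t) - 3C_2e^(4t)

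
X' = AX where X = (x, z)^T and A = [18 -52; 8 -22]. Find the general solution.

x(t) = -2K_1e^(-2t)sin(4t) - 3K_1e^(-2t)cos(4t) - 3K_2e^(-2t)sin(4t) + 2K_2e^(-2t)cos(4t), z(t) = -K_1e^(-2t)sin(4t) - K_1e^(-2t)cos(4t) - K_2e^(-2t)sin(4t) + K_2e^(-2t)cos(4t)

Coefficient matrix A = [[18, -52], [8, -22]].
Characteristic polynomial det(A - λI) = λ^2 + 4λ + 20 = 0.
Eigenvalues λ = -2 ± 4i (complex conjugate pair).
For λ=-2+4i: an eigenvector is (-3,-1) - i(-2,-1) = (-3 + 2i, -1 + i).
A real fundamental pair from Re and Im of e^((-2+4i)t)v: X_1 = e^(-2t)(cos(4t)·(-3,-1) + sin(4t)·(-2,-1)), X_2 = e^(-2t)(sin(4t)·(-3,-1) - cos(4t)·(-2,-1)).
General solution: K_1X_1 + K_2X_2.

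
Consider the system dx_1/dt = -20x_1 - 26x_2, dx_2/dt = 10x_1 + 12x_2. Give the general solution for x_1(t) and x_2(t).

x_1(t) = 3c_1e^(-4t)sin(2t) - 2c_1e^(-4t)cos(2t) - 2c_2e^(-4t)sin(2t) - 3c_2e^(-4t)cos(2t), x_2(t) = -2c_1e^(-4t)sin(2t) + c_1e^(-4t)cos(2t) + c_2e^(-4t)sin(2t) + 2c_2e^(-4t)cos(2t)

Coefficient matrix A = [[-20, -26], [10, 12]].
Characteristic polynomial det(A - λI) = λ^2 + 8λ + 20 = 0.
Eigenvalues λ = -4 ± 2i (complex conjugate pair).
For λ=-4+2i: an eigenvector is (-2,1) - i(3,-2) = (-2 - 3i, 1 + 2i).
A real fundamental pair from Re and Im of e^((-4+2i)t)v: X_1 = e^(-4t)(cos(2t)·(-2,1) + sin(2t)·(3,-2)), X_2 = e^(-4t)(sin(2t)·(-2,1) - cos(2t)·(3,-2)).
General solution: c_1X_1 + c_2X_2.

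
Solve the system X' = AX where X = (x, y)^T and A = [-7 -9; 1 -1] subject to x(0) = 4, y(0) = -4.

Coefficient matrix A = [[-7, -9], [1, -1]].
Characteristic polynomial det(A - λI) = λ^2 + 8λ + 16 = 0.
Single eigenvalue λ = -4 with algebraic multiplicity 2.
Eigenvector v = (-3,1); generalized eigenvector w with (A-λI)w=v is (1,0).
General solution: e^(-4t)[C_1·v + C_2·(t·v + w)].
Applying x(0)=4, y(0)=-4 gives C_1=-4, C_2=-8.

x(t) = 24te^(-4t) + 4e^(-4t), y(t) = -8te^(-4t) - 4e^(-4t)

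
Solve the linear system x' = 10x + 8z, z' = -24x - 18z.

x(t) = -2K_1e^(-2t) + K_2e^(-6t), z(t) = 3K_1e^(-2t) - 2K_2e^(-6t)

Coefficient matrix A = [[10, 8], [-24, -18]].
Characteristic polynomial det(A - λI) = λ^2 + 8λ + 12 = 0.
Eigenvalues λ = -2, -6.
For λ=-2: (A-λI) row 1 is [12, 8], so an eigenvector is (-2, 3).
For λ=-6: (A-λI) row 1 is [16, 8], so an eigenvector is (1, -2).
General solution: K_1e^(-2t)(-2,3) + K_2e^(-6t)(1,-2).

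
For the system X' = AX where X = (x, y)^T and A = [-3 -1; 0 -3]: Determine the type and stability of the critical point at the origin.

stable improper node

A = [[-3,-1],[0,-3]]; det(A-λI) = λ^2 + 6λ + 9.
repeated λ = -3 with a single eigenvector.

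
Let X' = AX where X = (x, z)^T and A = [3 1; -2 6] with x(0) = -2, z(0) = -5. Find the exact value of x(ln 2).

A = [[3,1],[-2,6]]; eigenvalues λ = 4, 5.
Eigenvectors: (-1,-1) for λ=4, (1,2) for λ=5.
From the initial condition, c_1 = -1, c_2 = -3.
x(ln 2) = (-1)(2^4)(-1) + (-3)(2^5)(1) = -80.

-80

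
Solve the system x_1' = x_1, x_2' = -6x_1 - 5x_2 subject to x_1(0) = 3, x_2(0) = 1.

Coefficient matrix A = [[1, 0], [-6, -5]].
Characteristic polynomial det(A - λI) = λ^2 + 4λ - 5 = 0.
Eigenvalues λ = -5, 1.
For λ=-5: (A-λI) row 1 is [6, 0], so an eigenvector is (0, 1).
For λ=1: (A-λI) row 2 is [-6, -6], so an eigenvector is (-1, 1).
General solution: K_1e^(-5t)(0,1) + K_2e^(t)(-1,1).
Applying x_1(0)=3, x_2(0)=1 gives K_1=4, K_2=-3.

x_1(t) = 3e^(t), x_2(t) = -3e^(t) + 4e^(-5t)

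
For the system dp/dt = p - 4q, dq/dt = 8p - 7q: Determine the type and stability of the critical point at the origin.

stable spiral

A = [[1,-4],[8,-7]]; det(A-λI) = λ^2 + 6λ + 25.
λ = -3 ± 4i: negative real part.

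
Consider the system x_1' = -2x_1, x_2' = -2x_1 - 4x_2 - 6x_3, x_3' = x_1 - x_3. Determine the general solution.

x_1(t) = C_2e^(-2t), x_2(t) = -2C_1e^(-t) + 2C_2e^(-2t) + C_3e^(-4t), x_3(t) = C_1e^(-t) - C_2e^(-2t)

Coefficient matrix A = [[-2, 0, 0], [-2, -4, -6], [1, 0, -1]].
det(A - λI) = 0 gives eigenvalues λ = -1, -2, -4.
For λ=-1: eigenvector (0,-2,1).
For λ=-2: eigenvector (1,2,-1).
For λ=-4: eigenvector (0,1,0).
General solution: C_1e^(-t)(0,-2,1) + C_2e^(-2t)(1,2,-1) + C_3e^(-4t)(0,1,0).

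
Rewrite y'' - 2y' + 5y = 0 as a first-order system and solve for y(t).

y(t) = K_1e^(t)cos(2t) + K_2e^(t)sin(2t)

Let x_1 = y, x_2 = y'. Then x_1' = x_2 and x_2' = -5x_1 + 2x_2.
A = [[0,1],[-5,2]]; det(A-λI) = λ^2 - 2λ + 5.
Eigenvalues λ = 1 ± 2i.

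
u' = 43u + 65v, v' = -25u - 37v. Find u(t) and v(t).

u(t) = 2C_1e^(3t)sin(5t) - 3C_1e^(3t)cos(5t) - 3C_2e^(3t)sin(5t) - 2C_2e^(3t)cos(5t), v(t) = -C_1e^(3t)sin(5t) + 2C_1e^(3t)cos(5t) + 2C_2e^(3t)sin(5t) + C_2e^(3t)cos(5t)

Coefficient matrix A = [[43, 65], [-25, -37]].
Characteristic polynomial det(A - λI) = λ^2 - 6λ + 34 = 0.
Eigenvalues λ = 3 ± 5i (complex conjugate pair).
For λ=3+5i: an eigenvector is (-3,2) - i(2,-1) = (-3 - 2i, 2 + i).
A real fundamental pair from Re and Im of e^((3+5i)t)v: X_1 = e^(3t)(cos(5t)·(-3,2) + sin(5t)·(2,-1)), X_2 = e^(3t)(sin(5t)·(-3,2) - cos(5t)·(2,-1)).
General solution: C_1X_1 + C_2X_2.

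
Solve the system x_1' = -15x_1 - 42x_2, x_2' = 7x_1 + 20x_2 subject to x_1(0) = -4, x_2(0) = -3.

x_1(t) = 26e^(6t) - 30e^(-t), x_2(t) = -13e^(6t) + 10e^(-t)

Coefficient matrix A = [[-15, -42], [7, 20]].
Characteristic polynomial det(A - λI) = λ^2 - 5λ - 6 = 0.
Eigenvalues λ = -1, 6.
For λ=-1: (A-λI) row 1 is [-14, -42], so an eigenvector is (-3, 1).
For λ=6: (A-λI) row 1 is [-21, -42], so an eigenvector is (-2, 1).
General solution: C_1e^(-t)(-3,1) + C_2e^(6t)(-2,1).
Applying x_1(0)=-4, x_2(0)=-3 gives C_1=10, C_2=-13.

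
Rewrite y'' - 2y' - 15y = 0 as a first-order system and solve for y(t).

Let x_1 = y, x_2 = y'. Then x_1' = x_2 and x_2' = 15x_1 + 2x_2.
A = [[0,1],[15,2]]; det(A-λI) = λ^2 - 2λ - 15.
Eigenvalues λ = -3, 5 with eigenvectors (1,-3), (1,5).

y(t) = c_1e^(-3t) + c_2e^(5t)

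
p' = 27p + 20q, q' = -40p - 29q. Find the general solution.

Coefficient matrix A = [[27, 20], [-40, -29]].
Characteristic polynomial det(A - λI) = λ^2 + 2λ + 17 = 0.
Eigenvalues λ = -1 ± 4i (complex conjugate pair).
For λ=-1+4i: an eigenvector is (2,-3) - i(-1,1) = (2 + i, -3 - i).
A real fundamental pair from Re and Im of e^((-1+4i)t)v: X_1 = e^(-t)(cos(4t)·(2,-3) + sin(4t)·(-1,1)), X_2 = e^(-t)(sin(4t)·(2,-3) - cos(4t)·(-1,1)).
General solution: c_1X_1 + c_2X_2.

p(t) = -c_1e^(-t)sin(4t) + 2c_1e^(-t)cos(4t) + 2c_2e^(-t)sin(4t) + c_2e^(-t)cos(4t), q(t) = c_1e^(-t)sin(4t) - 3c_1e^(-t)cos(4t) - 3c_2e^(-t)sin(4t) - c_2e^(-t)cos(4t)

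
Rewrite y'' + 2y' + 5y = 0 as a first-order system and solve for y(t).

Let x_1 = y, x_2 = y'. Then x_1' = x_2 and x_2' = -5x_1 - 2x_2.
A = [[0,1],[-5,-2]]; det(A-λI) = λ^2 + 2λ + 5.
Eigenvalues λ = -1 ± 2i.

y(t) = c_1e^(-t)cos(2t) + c_2e^(-t)sin(2t)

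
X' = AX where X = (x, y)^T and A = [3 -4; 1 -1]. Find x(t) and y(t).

Coefficient matrix A = [[3, -4], [1, -1]].
Characteristic polynomial det(A - λI) = λ^2 - 2λ + 1 = 0.
Single eigenvalue λ = 1 with algebraic multiplicity 2.
Eigenvector v = (-2,-1); generalized eigenvector w with (A-λI)w=v is (-3,-1).
General solution: e^(t)[c_1·v + c_2·(t·v + w)].

x(t) = -2c_1e^(t) - 2c_2te^(t) - 3c_2e^(t), y(t) = -c_1e^(t) - c_2te^(t) - c_2e^(t)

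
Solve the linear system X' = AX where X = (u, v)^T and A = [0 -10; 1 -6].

u(t) = 3K_1e^(-3t)sin(t) + K_1e^(-3t)cos(t) + K_2e^(-3t)sin(t) - 3K_2e^(-3t)cos(t), v(t) = K_1e^(-3t)sin(t) - K_2e^(-3t)cos(t)

Coefficient matrix A = [[0, -10], [1, -6]].
Characteristic polynomial det(A - λI) = λ^2 + 6λ + 10 = 0.
Eigenvalues λ = -3 ± i (complex conjugate pair).
For λ=-3+i: an eigenvector is (1,0) - i(3,1) = (1 - 3i, 0 - i).
A real fundamental pair from Re and Im of e^((-3+i)t)v: X_1 = e^(-3t)(cos(t)·(1,0) + sin(t)·(3,1)), X_2 = e^(-3t)(sin(t)·(1,0) - cos(t)·(3,1)).
General solution: K_1X_1 + K_2X_2.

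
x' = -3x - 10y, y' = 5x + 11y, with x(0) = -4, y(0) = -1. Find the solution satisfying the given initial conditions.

Coefficient matrix A = [[-3, -10], [5, 11]].
Characteristic polynomial det(A - λI) = λ^2 - 8λ + 17 = 0.
Eigenvalues λ = 4 ± i (complex conjugate pair).
For λ=4+i: an eigenvector is (-3,2) - i(1,-1) = (-3 - i, 2 + i).
A real fundamental pair from Re and Im of e^((4+i)t)v: X_1 = e^(4t)(cos(t)·(-3,2) + sin(t)·(1,-1)), X_2 = e^(4t)(sin(t)·(-3,2) - cos(t)·(1,-1)).
General solution: C_1X_1 + C_2X_2.
Applying x(0)=-4, y(0)=-1 gives C_1=5, C_2=-11.

x(t) = 38e^(4t)sin(t) - 4e^(4t)cos(t), y(t) = -27e^(4t)sin(t) - e^(4t)cos(t)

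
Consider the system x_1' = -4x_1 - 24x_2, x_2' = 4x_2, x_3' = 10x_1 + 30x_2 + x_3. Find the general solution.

x_1(t) = -3c_1e^(4t) + c_2e^(-4t), x_2(t) = c_1e^(4t), x_3(t) = -2c_2e^(-4t) + c_3e^(t)

Coefficient matrix A = [[-4, -24, 0], [0, 4, 0], [10, 30, 1]].
det(A - λI) = 0 gives eigenvalues λ = 4, -4, 1.
For λ=4: eigenvector (-3,1,0).
For λ=-4: eigenvector (1,0,-2).
For λ=1: eigenvector (0,0,1).
General solution: c_1e^(4t)(-3,1,0) + c_2e^(-4t)(1,0,-2) + c_3e^(t)(0,0,1).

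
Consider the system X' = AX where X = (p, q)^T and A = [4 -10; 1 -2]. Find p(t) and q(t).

p(t) = -3c_1e^(t)sin(t) - c_1e^(t)cos(t) - c_2e^(t)sin(t) + 3c_2e^(t)cos(t), q(t) = -c_1e^(t)sin(t) + c_2e^(t)cos(t)

Coefficient matrix A = [[4, -10], [1, -2]].
Characteristic polynomial det(A - λI) = λ^2 - 2λ + 2 = 0.
Eigenvalues λ = 1 ± i (complex conjugate pair).
For λ=1+i: an eigenvector is (-1,0) - i(-3,-1) = (-1 + 3i, 0 + i).
A real fundamental pair from Re and Im of e^((1+i)t)v: X_1 = e^(t)(cos(t)·(-1,0) + sin(t)·(-3,-1)), X_2 = e^(t)(sin(t)·(-1,0) - cos(t)·(-3,-1)).
General solution: c_1X_1 + c_2X_2.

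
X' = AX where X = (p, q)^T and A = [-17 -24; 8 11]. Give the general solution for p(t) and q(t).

p(t) = -2K_1e^(-5t) - 3K_2e^(-t), q(t) = K_1e^(-5t) + 2K_2e^(-t)

Coefficient matrix A = [[-17, -24], [8, 11]].
Characteristic polynomial det(A - λI) = λ^2 + 6λ + 5 = 0.
Eigenvalues λ = -5, -1.
For λ=-5: (A-λI) row 1 is [-12, -24], so an eigenvector is (-2, 1).
For λ=-1: (A-λI) row 1 is [-16, -24], so an eigenvector is (-3, 2).
General solution: K_1e^(-5t)(-2,1) + K_2e^(-t)(-3,2).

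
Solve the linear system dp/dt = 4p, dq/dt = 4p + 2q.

p(t) = -K_1e^(4t), q(t) = -2K_1e^(4t) - K_2e^(2t)

Coefficient matrix A = [[4, 0], [4, 2]].
Characteristic polynomial det(A - λI) = λ^2 - 6λ + 8 = 0.
Eigenvalues λ = 4, 2.
For λ=4: (A-λI) row 2 is [4, -2], so an eigenvector is (-1, -2).
For λ=2: (A-λI) row 1 is [2, 0], so an eigenvector is (0, -1).
General solution: K_1e^(4t)(-1,-2) + K_2e^(2t)(0,-1).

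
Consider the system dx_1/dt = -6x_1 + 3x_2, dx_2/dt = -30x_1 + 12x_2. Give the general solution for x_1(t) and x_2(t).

x_1(t) = -K_1e^(3t)sin(3t) + K_2e^(3t)cos(3t), x_2(t) = -3K_1e^(3t)sin(3t) - K_1e^(3t)cos(3t) - K_2e^(3t)sin(3t) + 3K_2e^(3t)cos(3t)

Coefficient matrix A = [[-6, 3], [-30, 12]].
Characteristic polynomial det(A - λI) = λ^2 - 6λ + 18 = 0.
Eigenvalues λ = 3 ± 3i (complex conjugate pair).
For λ=3+3i: an eigenvector is (0,-1) - i(-1,-3) = (0 + i, -1 + 3i).
A real fundamental pair from Re and Im of e^((3+3i)t)v: X_1 = e^(3t)(cos(3t)·(0,-1) + sin(3t)·(-1,-3)), X_2 = e^(3t)(sin(3t)·(0,-1) - cos(3t)·(-1,-3)).
General solution: K_1X_1 + K_2X_2.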